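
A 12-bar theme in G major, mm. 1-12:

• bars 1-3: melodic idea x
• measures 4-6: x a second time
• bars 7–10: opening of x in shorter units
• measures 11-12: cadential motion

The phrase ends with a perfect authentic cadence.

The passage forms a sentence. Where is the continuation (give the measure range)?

After the presentation (mm. 1–6), the continuation covers the fragmentation through the cadence: mm. 7–12.

measures 7–12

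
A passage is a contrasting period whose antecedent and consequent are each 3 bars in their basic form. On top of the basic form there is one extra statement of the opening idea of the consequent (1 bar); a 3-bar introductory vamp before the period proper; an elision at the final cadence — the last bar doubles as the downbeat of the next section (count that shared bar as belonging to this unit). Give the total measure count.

Basic contrasting period: 3 + 3 = 6 bars.
6 (basic form) + 1 (extra statement) + 3 (introduction) = 10.
The elision shares a bar with the next section but does not change this unit's count.

10 measures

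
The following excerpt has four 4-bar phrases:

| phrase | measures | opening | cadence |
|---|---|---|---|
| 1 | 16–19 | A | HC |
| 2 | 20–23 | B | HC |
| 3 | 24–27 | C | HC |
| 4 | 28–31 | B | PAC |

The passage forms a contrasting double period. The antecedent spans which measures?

In a double period the four phrases pair into a large antecedent (phrases 1–2, ending half cadence) and a large consequent (phrases 3–4, ending perfect authentic cadence). The antecedent spans mm. 16–23.

measures 16–23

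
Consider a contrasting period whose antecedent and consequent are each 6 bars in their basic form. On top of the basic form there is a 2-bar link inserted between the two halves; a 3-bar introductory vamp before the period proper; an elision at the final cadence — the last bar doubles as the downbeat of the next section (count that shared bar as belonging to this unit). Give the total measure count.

17 measures

Basic contrasting period: 6 + 6 = 12 bars.
12 (basic form) + 2 (link) + 3 (introduction) = 17.
The elision shares a bar with the next section but does not change this unit's count.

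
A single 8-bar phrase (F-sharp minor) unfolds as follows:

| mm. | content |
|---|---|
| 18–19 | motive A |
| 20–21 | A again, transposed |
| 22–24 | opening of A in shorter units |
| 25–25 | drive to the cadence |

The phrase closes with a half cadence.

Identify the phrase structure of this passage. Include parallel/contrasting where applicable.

Basic idea (bars 18–19) + its repetition (mm. 20-21) form the presentation; fragmentation and cadence (mm. 22-25) form the continuation — the 8-bar whole is a sentence.

sentence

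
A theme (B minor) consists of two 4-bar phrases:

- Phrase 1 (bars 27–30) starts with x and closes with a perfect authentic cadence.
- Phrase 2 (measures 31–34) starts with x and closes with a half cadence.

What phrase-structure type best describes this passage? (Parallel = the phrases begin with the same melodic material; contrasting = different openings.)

phrase group

The second phrase closes with a half cadence, which is not stronger than the first phrase's perfect authentic cadence; without a weak→strong cadential pair there is no antecedent–consequent relationship, so this is a phrase group rather than a period.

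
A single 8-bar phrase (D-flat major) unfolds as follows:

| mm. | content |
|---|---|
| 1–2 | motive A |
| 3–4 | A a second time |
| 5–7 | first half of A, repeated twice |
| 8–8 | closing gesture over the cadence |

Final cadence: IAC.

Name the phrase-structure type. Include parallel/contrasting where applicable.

sentence

Basic idea (bars 1–2) + its repetition (bars 3–4) form the presentation; fragmentation and cadence (bars 5–8) form the continuation — the 8-bar whole is a sentence.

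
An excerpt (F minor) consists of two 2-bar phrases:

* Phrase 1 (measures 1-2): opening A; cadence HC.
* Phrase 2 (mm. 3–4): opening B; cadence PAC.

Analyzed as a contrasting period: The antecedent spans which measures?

measures 1–2

The antecedent is the phrase ending with the weaker cadence (half cadence, phrase 1) and the consequent the one ending more conclusively (perfect authentic cadence, phrase 2); the antecedent is mm. 1-2.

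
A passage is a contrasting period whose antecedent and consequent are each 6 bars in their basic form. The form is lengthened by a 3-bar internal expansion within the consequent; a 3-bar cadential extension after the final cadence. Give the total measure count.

Basic contrasting period: 6 + 6 = 12 bars.
12 (basic form) + 3 (internal expansion) + 3 (cadential extension) = 18.

18 measures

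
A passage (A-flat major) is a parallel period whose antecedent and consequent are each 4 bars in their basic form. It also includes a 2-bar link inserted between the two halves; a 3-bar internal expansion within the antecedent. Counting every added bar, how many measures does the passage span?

13 measures

Basic parallel period: 4 + 4 = 8 bars.
8 (basic form) + 2 (link) + 3 (internal expansion) = 13.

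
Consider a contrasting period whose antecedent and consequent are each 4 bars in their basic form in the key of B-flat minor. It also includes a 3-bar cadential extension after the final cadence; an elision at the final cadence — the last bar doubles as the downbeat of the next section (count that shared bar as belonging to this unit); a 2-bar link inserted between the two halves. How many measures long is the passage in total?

13 measures

Basic contrasting period: 4 + 4 = 8 bars.
8 (basic form) + 3 (cadential extension) + 2 (link) = 13.
The elision shares a bar with the next section but does not change this unit's count.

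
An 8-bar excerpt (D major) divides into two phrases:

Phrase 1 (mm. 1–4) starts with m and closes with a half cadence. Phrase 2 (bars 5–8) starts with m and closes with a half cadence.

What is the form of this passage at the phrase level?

Both phrases have the same opening (m) and the same cadence (half cadence): the second is a restatement, not a consequent, so this is a repeated phrase rather than a period.

repeated phrase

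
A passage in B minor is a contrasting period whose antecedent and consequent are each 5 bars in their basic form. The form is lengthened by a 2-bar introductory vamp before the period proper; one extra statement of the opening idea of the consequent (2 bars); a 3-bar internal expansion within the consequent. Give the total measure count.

17 measures

Basic contrasting period: 5 + 5 = 10 bars.
10 (basic form) + 2 (introduction) + 2 (extra statement) + 3 (internal expansion) = 17.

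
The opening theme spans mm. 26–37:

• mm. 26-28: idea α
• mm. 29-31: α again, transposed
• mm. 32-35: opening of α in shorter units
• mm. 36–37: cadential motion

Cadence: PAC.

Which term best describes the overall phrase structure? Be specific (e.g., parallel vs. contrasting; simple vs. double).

sentence

Basic idea (measures 26-28) + its repetition (measures 29–31) form the presentation; fragmentation and cadence (mm. 32-37) form the continuation — the 12-bar whole is a sentence.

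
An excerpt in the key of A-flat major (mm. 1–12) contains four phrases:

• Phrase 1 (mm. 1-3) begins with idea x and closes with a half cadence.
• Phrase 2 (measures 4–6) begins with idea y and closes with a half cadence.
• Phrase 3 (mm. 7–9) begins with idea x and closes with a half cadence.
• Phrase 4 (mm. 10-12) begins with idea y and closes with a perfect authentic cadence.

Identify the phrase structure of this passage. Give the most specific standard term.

Four phrases in two halves: the first half (bars 1–6) ends with a half cadence, the second (bars 7-12) with a perfect authentic cadence — a large antecedent–consequent pair, i.e. a double period.
Phrase 3 begins with the same material as phrase 1, making it parallel.

parallel double period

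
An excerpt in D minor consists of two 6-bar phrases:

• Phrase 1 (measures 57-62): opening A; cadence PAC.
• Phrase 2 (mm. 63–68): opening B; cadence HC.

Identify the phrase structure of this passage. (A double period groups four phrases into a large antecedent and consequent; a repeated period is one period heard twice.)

The second phrase closes with a half cadence, which is not stronger than the first phrase's perfect authentic cadence; without a weak→strong cadential pair there is no antecedent–consequent relationship, so this is a phrase group rather than a period.

phrase group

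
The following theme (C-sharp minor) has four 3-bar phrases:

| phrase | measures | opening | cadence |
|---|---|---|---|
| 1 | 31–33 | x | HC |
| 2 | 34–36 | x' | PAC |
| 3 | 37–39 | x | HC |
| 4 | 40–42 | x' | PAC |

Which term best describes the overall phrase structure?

repeated period

The cadence pattern HC–PAC–HC–PAC is weak–strong twice, and phrases 3–4 restate phrases 1–2: a period heard twice, not a double period (which would end weakly at phrase 2).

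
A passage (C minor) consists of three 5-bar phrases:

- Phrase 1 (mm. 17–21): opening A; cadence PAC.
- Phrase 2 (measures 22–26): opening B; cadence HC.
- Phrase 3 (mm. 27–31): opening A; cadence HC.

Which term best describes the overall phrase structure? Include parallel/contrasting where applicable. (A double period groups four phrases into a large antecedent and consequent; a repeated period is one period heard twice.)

The final phrase closes with a half cadence, which is not stronger than the preceding half cadence; the 3 phrases lack an overall antecedent–consequent design and so form a phrase group.

phrase group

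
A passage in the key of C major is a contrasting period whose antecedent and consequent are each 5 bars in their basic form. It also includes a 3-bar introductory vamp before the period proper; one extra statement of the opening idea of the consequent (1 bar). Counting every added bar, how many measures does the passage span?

Basic contrasting period: 5 + 5 = 10 bars.
10 (basic form) + 3 (introduction) + 1 (extra statement) = 14.

14 measures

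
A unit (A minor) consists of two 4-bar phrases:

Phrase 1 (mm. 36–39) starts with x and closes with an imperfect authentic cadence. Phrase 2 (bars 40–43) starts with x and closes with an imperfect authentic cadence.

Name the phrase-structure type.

repeated phrase

Both phrases have the same opening (x) and the same cadence (imperfect authentic cadence): the second is a restatement, not a consequent, so this is a repeated phrase rather than a period.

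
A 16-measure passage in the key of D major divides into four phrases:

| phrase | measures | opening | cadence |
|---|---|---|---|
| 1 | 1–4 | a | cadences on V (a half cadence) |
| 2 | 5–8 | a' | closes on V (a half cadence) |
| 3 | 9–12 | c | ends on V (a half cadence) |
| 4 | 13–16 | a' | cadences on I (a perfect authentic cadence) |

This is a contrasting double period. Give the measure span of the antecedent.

measures 1–8

In a double period the first pair of phrases (ending half cadence) is the large antecedent and the second pair (ending perfect authentic cadence) is the large consequent; the antecedent is measures 1–8.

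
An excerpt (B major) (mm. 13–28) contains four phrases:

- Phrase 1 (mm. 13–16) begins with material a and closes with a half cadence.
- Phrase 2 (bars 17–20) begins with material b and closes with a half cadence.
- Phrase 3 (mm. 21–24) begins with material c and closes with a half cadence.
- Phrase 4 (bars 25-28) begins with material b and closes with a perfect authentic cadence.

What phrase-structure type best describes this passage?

contrasting double period

Four phrases in two halves: the first half (bars 13–20) ends with a half cadence, the second (mm. 21-28) with a perfect authentic cadence — a large antecedent–consequent pair, i.e. a double period.
Phrase 3 begins with different material from phrase 1, making it contrasting.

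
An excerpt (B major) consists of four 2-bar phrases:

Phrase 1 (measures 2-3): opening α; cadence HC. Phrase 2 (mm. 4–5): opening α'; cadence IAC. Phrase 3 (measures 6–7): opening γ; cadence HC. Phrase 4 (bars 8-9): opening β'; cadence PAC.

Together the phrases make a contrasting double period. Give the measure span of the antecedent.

In a double period the first pair of phrases (ending imperfect authentic cadence) is the large antecedent and the second pair (ending perfect authentic cadence) is the large consequent; the antecedent is measures 2–5.

measures 2–5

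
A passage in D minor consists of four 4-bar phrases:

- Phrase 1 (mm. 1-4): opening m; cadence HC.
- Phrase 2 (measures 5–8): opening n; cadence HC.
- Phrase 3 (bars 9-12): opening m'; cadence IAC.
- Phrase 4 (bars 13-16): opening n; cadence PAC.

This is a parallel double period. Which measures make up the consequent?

measures 9–16

In a double period the first pair of phrases (ending half cadence) is the large antecedent and the second pair (ending perfect authentic cadence) is the large consequent; the consequent is measures 9–16.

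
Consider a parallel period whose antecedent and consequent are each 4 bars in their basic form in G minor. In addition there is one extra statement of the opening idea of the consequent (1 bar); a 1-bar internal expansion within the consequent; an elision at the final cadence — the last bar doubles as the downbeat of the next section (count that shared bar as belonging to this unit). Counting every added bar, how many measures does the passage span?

10 measures

Basic parallel period: 4 + 4 = 8 bars.
8 (basic form) + 1 (extra statement) + 1 (internal expansion) = 10.
The elision shares a bar with the next section but does not change this unit's count.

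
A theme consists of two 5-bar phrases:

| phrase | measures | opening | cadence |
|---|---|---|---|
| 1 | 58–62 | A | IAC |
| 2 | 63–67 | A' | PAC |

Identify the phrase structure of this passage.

parallel period

Phrase 1 ends with an imperfect authentic cadence (weaker) and phrase 2 with a perfect authentic cadence (stronger): antecedent + consequent = a period.
The two phrases open with the same material (A / A'), so the period is parallel.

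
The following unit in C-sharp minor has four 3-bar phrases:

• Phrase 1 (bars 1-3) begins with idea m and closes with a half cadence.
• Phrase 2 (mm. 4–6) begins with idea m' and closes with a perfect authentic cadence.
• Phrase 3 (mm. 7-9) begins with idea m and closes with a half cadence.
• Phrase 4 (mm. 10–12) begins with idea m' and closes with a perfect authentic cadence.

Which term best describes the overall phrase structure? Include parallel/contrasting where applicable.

The cadence pattern HC–PAC–HC–PAC is weak–strong twice, and phrases 3–4 restate phrases 1–2: a period heard twice, not a double period (which would end weakly at phrase 2).

repeated period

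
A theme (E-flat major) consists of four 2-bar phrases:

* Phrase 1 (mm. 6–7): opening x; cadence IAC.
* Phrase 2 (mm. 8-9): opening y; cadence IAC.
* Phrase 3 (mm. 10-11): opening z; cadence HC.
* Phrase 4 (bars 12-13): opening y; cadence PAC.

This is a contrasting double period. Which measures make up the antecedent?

measures 6–9

In a double period the first pair of phrases (ending imperfect authentic cadence) is the large antecedent and the second pair (ending perfect authentic cadence) is the large consequent; the antecedent is measures 6–9.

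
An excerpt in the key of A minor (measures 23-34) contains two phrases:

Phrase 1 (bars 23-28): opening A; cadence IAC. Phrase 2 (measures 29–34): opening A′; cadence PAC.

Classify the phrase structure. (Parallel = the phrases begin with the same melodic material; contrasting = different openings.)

Phrase 1 ends with an imperfect authentic cadence (weaker) and phrase 2 with a perfect authentic cadence (stronger): antecedent + consequent = a period.
The two phrases open with the same material (A / A′), so the period is parallel.

parallel period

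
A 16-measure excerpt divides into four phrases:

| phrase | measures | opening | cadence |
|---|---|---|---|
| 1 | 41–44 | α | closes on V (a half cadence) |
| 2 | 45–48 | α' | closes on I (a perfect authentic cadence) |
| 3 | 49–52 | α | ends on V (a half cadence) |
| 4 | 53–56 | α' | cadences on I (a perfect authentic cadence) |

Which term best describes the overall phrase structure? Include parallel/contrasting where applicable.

The cadence pattern HC–PAC–HC–PAC is weak–strong twice, and phrases 3–4 restate phrases 1–2: a period heard twice, not a double period (which would end weakly at phrase 2).

repeated period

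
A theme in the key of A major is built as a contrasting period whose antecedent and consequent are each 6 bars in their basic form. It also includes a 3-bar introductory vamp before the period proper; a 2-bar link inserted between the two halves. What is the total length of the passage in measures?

Basic contrasting period: 6 + 6 = 12 bars.
12 (basic form) + 3 (introduction) + 2 (link) = 17.

17 measures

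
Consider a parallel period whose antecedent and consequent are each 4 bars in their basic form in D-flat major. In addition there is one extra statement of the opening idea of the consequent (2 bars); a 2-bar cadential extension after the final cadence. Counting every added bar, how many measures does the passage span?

Basic parallel period: 4 + 4 = 8 bars.
8 (basic form) + 2 (extra statement) + 2 (cadential extension) = 12.

12 measures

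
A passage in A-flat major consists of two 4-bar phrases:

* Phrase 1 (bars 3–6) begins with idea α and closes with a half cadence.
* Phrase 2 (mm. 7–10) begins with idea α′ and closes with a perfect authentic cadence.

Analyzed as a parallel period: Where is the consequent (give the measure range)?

The antecedent is the phrase ending with the weaker cadence (half cadence, phrase 1) and the consequent the one ending more conclusively (perfect authentic cadence, phrase 2); the consequent is measures 7-10.

measures 7–10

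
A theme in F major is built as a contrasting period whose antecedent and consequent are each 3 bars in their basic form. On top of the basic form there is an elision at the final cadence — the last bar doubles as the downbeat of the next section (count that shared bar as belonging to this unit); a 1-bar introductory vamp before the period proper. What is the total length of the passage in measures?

7 measures

Basic contrasting period: 3 + 3 = 6 bars.
6 (basic form) + 1 (introduction) = 7.
The elision shares a bar with the next section but does not change this unit's count.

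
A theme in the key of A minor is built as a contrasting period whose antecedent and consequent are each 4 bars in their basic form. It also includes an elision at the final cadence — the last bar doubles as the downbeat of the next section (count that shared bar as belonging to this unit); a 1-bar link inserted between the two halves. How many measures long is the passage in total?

Basic contrasting period: 4 + 4 = 8 bars.
8 (basic form) + 1 (link) = 9.
The elision shares a bar with the next section but does not change this unit's count.

9 measures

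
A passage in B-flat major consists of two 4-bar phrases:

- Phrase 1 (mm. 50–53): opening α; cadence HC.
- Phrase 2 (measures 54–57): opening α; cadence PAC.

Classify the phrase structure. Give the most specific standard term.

parallel period

Phrase 1 ends with a half cadence (weaker) and phrase 2 with a perfect authentic cadence (stronger): antecedent + consequent = a period.
The two phrases open with the same material (α / α), so the period is parallel.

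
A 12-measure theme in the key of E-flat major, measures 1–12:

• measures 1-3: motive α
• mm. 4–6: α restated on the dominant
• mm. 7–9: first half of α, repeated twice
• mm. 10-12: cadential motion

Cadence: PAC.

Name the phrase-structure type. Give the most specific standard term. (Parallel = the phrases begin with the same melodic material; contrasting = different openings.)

sentence

Basic idea (bars 1–3) + its repetition (mm. 4–6) form the presentation; fragmentation and cadence (mm. 7-12) form the continuation — the 12-bar whole is a sentence.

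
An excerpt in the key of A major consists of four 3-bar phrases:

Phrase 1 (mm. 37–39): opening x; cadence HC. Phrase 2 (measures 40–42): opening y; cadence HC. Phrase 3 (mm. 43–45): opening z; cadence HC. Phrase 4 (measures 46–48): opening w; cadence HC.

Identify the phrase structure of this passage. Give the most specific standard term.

Phrase 4 ends with a half cadence, no stronger than phrase 2's half cadence, so the four phrases do not form a double period; nor do phrases 3–4 duplicate 1–2, so it is not a repeated period. With no phrase reaching a conclusive cadence, the passage is a phrase group.

phrase group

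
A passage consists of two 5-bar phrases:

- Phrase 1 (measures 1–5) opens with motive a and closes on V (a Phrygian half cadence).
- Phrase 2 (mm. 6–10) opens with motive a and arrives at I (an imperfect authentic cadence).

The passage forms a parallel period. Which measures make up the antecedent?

The phrase ending with the weaker cadence (Phrygian half cadence) is the antecedent; the one ending more conclusively (imperfect authentic cadence) is the consequent. The antecedent is measures 1–5.

measures 1–5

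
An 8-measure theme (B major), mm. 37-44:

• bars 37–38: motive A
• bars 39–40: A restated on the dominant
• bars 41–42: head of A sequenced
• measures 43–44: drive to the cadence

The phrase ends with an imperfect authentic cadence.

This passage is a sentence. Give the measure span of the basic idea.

measures 37–38

The presentation of a sentence is the basic idea (mm. 37-38) plus its repetition (mm. 39–40); the basic idea is therefore mm. 37–38.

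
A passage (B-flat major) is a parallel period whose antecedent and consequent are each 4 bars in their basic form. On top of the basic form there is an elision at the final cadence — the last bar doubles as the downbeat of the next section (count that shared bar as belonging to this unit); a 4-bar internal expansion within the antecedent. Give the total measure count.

12 measures

Basic parallel period: 4 + 4 = 8 bars.
8 (basic form) + 4 (internal expansion) = 12.
The elision shares a bar with the next section but does not change this unit's count.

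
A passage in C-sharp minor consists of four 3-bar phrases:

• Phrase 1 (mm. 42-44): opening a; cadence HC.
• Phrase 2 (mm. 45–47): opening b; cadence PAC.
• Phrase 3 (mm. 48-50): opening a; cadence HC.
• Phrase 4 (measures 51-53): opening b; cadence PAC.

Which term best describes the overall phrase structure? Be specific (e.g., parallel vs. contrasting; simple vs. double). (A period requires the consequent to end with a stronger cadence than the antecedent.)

repeated period

The cadence pattern HC–PAC–HC–PAC is weak–strong twice, and phrases 3–4 restate phrases 1–2: a period heard twice, not a double period (which would end weakly at phrase 2).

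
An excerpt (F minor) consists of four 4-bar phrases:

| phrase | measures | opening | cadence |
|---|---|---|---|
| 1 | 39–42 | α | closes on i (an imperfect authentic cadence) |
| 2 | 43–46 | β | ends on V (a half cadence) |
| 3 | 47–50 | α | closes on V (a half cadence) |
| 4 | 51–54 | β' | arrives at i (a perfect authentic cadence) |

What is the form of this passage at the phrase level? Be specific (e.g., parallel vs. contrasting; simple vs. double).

Four phrases in two halves: the first half (mm. 39–46) ends with a half cadence, the second (mm. 47–54) with a perfect authentic cadence — a large antecedent–consequent pair, i.e. a double period.
Phrase 3 begins with the same material as phrase 1, making it parallel.

parallel double period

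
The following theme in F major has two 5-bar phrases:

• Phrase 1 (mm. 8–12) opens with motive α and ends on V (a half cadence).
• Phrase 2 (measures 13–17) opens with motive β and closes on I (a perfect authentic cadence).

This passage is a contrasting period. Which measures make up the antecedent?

The antecedent is the phrase ending with the weaker cadence (half cadence, phrase 1) and the consequent the one ending more conclusively (perfect authentic cadence, phrase 2); the antecedent is bars 8-12.

measures 8–12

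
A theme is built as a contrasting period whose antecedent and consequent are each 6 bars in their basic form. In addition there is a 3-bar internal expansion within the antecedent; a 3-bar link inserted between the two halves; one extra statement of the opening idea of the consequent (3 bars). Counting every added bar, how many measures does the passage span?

21 measures

Basic contrasting period: 6 + 6 = 12 bars.
12 (basic form) + 3 (internal expansion) + 3 (link) + 3 (extra statement) = 21.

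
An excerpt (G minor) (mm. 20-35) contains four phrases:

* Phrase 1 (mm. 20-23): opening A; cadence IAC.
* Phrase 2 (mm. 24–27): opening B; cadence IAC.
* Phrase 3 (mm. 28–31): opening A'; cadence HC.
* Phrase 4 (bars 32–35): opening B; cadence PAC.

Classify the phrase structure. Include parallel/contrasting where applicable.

Four phrases in two halves: the first half (measures 20–27) ends with an imperfect authentic cadence, the second (mm. 28-35) with a perfect authentic cadence — a large antecedent–consequent pair, i.e. a double period.
Phrase 3 begins with the same material as phrase 1, making it parallel.

parallel double period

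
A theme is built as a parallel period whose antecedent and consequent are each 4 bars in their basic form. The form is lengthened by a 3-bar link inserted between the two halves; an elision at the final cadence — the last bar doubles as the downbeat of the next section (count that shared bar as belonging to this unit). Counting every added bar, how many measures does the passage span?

11 measures

Basic parallel period: 4 + 4 = 8 bars.
8 (basic form) + 3 (link) = 11.
The elision shares a bar with the next section but does not change this unit's count.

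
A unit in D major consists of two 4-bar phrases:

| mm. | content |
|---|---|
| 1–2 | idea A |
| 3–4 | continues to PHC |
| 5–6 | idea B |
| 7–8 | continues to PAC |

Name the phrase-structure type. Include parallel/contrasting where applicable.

contrasting period

Phrase 1 ends with a Phrygian half cadence (weaker) and phrase 2 with a perfect authentic cadence (stronger): antecedent + consequent = a period.
The two phrases open with different material (A / B), so the period is contrasting.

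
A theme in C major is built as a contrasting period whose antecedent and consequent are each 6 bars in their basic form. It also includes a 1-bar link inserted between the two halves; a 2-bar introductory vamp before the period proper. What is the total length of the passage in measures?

Basic contrasting period: 6 + 6 = 12 bars.
12 (basic form) + 1 (link) + 2 (introduction) = 15.

15 measures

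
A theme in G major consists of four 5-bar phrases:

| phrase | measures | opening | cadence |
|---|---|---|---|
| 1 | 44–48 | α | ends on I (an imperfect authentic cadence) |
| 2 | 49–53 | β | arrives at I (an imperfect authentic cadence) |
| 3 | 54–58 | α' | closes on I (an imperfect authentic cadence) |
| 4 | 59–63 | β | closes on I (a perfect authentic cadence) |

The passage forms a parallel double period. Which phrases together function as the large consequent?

In a double period the first pair of phrases (ending imperfect authentic cadence) is the large antecedent and the second pair (ending perfect authentic cadence) is the large consequent; the consequent is phrases 3 and 4.

phrases 3 and 4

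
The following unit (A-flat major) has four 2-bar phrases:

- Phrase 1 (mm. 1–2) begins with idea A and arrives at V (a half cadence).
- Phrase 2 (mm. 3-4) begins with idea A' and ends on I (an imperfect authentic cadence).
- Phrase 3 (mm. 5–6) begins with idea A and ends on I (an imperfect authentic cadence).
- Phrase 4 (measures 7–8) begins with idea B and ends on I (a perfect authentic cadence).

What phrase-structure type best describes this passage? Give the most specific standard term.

Four phrases in two halves: the first half (measures 1–4) ends with an imperfect authentic cadence, the second (measures 5–8) with a perfect authentic cadence — a large antecedent–consequent pair, i.e. a double period.
Phrase 3 begins with the same material as phrase 1, making it parallel.

parallel double period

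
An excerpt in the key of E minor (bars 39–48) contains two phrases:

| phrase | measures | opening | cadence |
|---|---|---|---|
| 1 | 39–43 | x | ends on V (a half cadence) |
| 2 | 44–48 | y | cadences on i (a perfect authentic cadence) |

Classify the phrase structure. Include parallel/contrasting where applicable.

contrasting period

Phrase 1 ends with a half cadence (weaker) and phrase 2 with a perfect authentic cadence (stronger): antecedent + consequent = a period.
The two phrases open with different material (x / y), so the period is contrasting.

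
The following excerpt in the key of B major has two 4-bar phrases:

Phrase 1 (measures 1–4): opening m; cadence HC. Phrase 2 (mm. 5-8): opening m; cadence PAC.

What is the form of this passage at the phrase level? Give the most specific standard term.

parallel period

Phrase 1 ends with a half cadence (weaker) and phrase 2 with a perfect authentic cadence (stronger): antecedent + consequent = a period.
The two phrases open with the same material (m / m), so the period is parallel.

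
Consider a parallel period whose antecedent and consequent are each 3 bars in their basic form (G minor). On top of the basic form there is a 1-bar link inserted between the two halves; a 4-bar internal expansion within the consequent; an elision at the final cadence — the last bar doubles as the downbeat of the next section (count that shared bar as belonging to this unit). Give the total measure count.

Basic parallel period: 3 + 3 = 6 bars.
6 (basic form) + 1 (link) + 4 (internal expansion) = 11.
The elision shares a bar with the next section but does not change this unit's count.

11 measures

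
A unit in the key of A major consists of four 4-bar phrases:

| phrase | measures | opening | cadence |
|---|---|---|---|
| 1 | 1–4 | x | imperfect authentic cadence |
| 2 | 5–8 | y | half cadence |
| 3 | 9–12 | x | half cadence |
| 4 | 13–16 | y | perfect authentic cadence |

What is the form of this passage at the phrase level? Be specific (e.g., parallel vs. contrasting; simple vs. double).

Four phrases in two halves: the first half (mm. 1–8) ends with a half cadence, the second (mm. 9-16) with a perfect authentic cadence — a large antecedent–consequent pair, i.e. a double period.
Phrase 3 begins with the same material as phrase 1, making it parallel.

parallel double period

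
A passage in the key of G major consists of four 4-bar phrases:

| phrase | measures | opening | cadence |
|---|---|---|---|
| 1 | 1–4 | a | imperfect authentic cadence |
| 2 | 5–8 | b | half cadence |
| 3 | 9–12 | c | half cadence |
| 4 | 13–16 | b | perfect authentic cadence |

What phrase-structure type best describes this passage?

Four phrases in two halves: the first half (measures 1-8) ends with a half cadence, the second (mm. 9–16) with a perfect authentic cadence — a large antecedent–consequent pair, i.e. a double period.
Phrase 3 begins with different material from phrase 1, making it contrasting.

contrasting double period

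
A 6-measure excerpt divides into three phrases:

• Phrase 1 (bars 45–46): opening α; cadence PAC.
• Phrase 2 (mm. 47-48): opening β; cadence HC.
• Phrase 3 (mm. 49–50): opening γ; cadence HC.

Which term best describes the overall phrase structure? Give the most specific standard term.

The final phrase closes with a half cadence, which is not stronger than the preceding half cadence; the 3 phrases lack an overall antecedent–consequent design and so form a phrase group.

phrase group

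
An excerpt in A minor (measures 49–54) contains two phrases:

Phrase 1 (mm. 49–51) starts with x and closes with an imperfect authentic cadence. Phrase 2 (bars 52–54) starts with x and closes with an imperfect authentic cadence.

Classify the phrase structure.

repeated phrase

Both phrases have the same opening (x) and the same cadence (imperfect authentic cadence): the second is a restatement, not a consequent, so this is a repeated phrase rather than a period.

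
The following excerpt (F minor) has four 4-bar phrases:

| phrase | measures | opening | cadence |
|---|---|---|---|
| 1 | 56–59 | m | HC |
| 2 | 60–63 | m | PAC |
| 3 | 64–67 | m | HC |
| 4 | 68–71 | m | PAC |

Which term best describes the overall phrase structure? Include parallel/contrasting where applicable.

The cadence pattern HC–PAC–HC–PAC is weak–strong twice, and phrases 3–4 restate phrases 1–2: a period heard twice, not a double period (which would end weakly at phrase 2).

repeated period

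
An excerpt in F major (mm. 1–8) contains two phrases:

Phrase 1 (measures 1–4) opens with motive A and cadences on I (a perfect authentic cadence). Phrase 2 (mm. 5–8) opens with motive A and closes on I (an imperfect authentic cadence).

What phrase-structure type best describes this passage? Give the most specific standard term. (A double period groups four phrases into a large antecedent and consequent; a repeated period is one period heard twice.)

The second phrase closes with an imperfect authentic cadence, which is not stronger than the first phrase's perfect authentic cadence; without a weak→strong cadential pair there is no antecedent–consequent relationship, so this is a phrase group rather than a period.

phrase group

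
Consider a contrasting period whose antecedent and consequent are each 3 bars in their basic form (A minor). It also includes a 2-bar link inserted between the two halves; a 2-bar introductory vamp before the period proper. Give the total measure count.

10 measures

Basic contrasting period: 3 + 3 = 6 bars.
6 (basic form) + 2 (link) + 2 (introduction) = 10.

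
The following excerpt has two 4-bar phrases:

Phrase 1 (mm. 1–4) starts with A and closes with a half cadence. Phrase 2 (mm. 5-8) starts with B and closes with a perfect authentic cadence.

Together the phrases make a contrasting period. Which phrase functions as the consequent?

phrase 2

The phrase ending with the weaker cadence (half cadence) is the antecedent; the one ending more conclusively (perfect authentic cadence) is the consequent. The consequent is phrase 2.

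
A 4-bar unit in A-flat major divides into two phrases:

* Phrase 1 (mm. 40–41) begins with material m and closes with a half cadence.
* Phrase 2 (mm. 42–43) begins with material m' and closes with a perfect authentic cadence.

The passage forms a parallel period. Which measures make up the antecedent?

The antecedent is the phrase ending with the weaker cadence (half cadence, phrase 1) and the consequent the one ending more conclusively (perfect authentic cadence, phrase 2); the antecedent is mm. 40–41.

measures 40–41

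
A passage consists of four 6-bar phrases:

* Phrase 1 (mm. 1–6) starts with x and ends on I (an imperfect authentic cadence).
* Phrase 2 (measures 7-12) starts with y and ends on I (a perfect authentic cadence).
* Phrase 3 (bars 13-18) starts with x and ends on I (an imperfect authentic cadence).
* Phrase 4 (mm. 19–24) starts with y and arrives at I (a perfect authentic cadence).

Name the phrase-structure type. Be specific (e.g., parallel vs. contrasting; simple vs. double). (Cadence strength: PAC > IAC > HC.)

repeated period

The cadence pattern IAC–PAC–IAC–PAC is weak–strong twice, and phrases 3–4 restate phrases 1–2: a period heard twice, not a double period (which would end weakly at phrase 2).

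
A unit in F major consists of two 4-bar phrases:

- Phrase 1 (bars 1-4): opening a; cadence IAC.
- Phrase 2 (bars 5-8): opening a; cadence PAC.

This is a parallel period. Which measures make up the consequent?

The phrase ending with the weaker cadence (imperfect authentic cadence) is the antecedent; the one ending more conclusively (perfect authentic cadence) is the consequent. The consequent is measures 5–8.

measures 5–8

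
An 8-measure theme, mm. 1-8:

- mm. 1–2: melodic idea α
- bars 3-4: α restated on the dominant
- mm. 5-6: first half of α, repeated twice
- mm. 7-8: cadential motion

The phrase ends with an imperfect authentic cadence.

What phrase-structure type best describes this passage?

sentence

Basic idea (mm. 1-2) + its repetition (bars 3–4) form the presentation; fragmentation and cadence (measures 5–8) form the continuation — the 8-bar whole is a sentence.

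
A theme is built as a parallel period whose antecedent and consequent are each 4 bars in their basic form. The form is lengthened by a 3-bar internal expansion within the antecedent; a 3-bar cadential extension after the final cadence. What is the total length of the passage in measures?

14 measures

Basic parallel period: 4 + 4 = 8 bars.
8 (basic form) + 3 (internal expansion) + 3 (cadential extension) = 14.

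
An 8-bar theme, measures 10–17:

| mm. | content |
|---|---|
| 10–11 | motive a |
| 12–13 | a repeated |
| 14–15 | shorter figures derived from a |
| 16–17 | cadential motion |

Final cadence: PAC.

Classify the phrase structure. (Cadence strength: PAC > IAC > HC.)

sentence

Basic idea (mm. 10-11) + its repetition (measures 12-13) form the presentation; fragmentation and cadence (measures 14–17) form the continuation — the 8-bar whole is a sentence.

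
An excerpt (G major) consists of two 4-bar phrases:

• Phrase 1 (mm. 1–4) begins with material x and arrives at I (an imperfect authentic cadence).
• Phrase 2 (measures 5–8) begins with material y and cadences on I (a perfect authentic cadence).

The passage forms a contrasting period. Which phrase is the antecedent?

The phrase ending with the weaker cadence (imperfect authentic cadence) is the antecedent; the one ending more conclusively (perfect authentic cadence) is the consequent. The antecedent is phrase 1.

phrase 1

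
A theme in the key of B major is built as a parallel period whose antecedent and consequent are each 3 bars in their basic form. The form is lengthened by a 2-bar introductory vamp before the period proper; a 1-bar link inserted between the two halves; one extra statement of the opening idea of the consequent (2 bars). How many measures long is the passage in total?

11 measures

Basic parallel period: 3 + 3 = 6 bars.
6 (basic form) + 2 (introduction) + 1 (link) + 2 (extra statement) = 11.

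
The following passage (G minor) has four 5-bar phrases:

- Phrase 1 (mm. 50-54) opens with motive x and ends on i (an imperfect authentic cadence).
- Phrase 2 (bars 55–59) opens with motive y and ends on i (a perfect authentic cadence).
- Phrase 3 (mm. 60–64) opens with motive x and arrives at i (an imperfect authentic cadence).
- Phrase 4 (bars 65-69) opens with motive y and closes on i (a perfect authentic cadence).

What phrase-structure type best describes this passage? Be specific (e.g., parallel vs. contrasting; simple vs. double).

repeated period

The cadence pattern IAC–PAC–IAC–PAC is weak–strong twice, and phrases 3–4 restate phrases 1–2: a period heard twice, not a double period (which would end weakly at phrase 2).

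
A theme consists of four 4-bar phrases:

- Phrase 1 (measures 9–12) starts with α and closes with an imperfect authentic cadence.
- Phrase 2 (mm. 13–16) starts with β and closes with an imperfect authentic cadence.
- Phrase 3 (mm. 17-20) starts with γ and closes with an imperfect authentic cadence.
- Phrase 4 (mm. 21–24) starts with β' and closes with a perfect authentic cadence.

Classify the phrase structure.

Four phrases in two halves: the first half (mm. 9-16) ends with an imperfect authentic cadence, the second (mm. 17–24) with a perfect authentic cadence — a large antecedent–consequent pair, i.e. a double period.
Phrase 3 begins with different material from phrase 1, making it contrasting.

contrasting double period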